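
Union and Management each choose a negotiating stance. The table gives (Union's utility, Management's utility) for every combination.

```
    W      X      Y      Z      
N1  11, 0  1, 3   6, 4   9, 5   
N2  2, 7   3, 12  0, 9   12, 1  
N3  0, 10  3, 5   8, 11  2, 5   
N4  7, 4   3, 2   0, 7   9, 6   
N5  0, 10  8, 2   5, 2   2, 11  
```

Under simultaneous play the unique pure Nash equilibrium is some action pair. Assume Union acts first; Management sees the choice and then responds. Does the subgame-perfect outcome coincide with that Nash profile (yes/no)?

no

Work backward from Management's decision.
- N1: BR = Z, leader payoff 9.
- N2: BR = X, leader payoff 3.
- N3: BR = Y, leader payoff 8.
- N4: BR = Y, leader payoff 0.
- N5: BR = Z, leader payoff 2.
Among 9, 3, 8, 0, 2, the best is 9 at N1. Subgame-perfect outcome: (N1, Z) with payoffs (9, 5).
For the simultaneous game, intersect best replies.
Union's best replies: W→N1; X→N5; Y→N3; Z→N2.
Management's best replies: N1→Z; N2→X; N3→Y; N4→Y; N5→Z.
Only (N3, Y) has each player best-responding; Nash payoffs (8, 11).
Sequential outcome (N1, Z) differs from the Nash profile (N3, Y).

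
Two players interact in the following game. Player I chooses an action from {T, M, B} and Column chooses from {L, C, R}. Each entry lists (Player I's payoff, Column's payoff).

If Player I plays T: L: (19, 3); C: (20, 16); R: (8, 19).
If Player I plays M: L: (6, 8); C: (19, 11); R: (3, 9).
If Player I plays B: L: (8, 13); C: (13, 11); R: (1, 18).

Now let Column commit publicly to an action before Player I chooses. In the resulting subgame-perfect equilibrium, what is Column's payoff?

19

Player I best-responds to each possible Column move:
- L → Player I plays T (best of 19, 6, 8); Column gets 3.
- C → Player I plays T (best of 20, 19, 13); Column gets 16.
- R → Player I plays T (best of 8, 3, 1); Column gets 19.
Maximizing over 3, 16, 19, Column chooses R. Subgame-perfect outcome: (T, R) with payoffs (8, 19).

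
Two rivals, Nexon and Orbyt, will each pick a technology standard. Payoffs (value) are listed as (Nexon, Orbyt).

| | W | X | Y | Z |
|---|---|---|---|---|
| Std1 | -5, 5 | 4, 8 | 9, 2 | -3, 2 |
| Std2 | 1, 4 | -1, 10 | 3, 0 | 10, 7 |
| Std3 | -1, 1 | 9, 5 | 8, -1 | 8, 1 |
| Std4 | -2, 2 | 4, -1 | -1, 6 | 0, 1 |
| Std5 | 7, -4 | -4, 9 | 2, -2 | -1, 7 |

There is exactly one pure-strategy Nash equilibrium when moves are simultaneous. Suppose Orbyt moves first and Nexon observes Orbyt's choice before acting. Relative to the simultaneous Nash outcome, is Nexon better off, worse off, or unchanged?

better off

Work backward from Nexon's decision.
- W: BR = Std5, leader payoff -4.
- X: BR = Std3, leader payoff 5.
- Y: BR = Std1, leader payoff 2.
- Z: BR = Std2, leader payoff 7.
Orbyt's induced payoffs are -4, 5, 2, 7, so Orbyt commits to Z. Subgame-perfect outcome: (Std2, Z) with payoffs (10, 7).
Now find the simultaneous Nash equilibrium.
Nexon's best replies: W→Std5; X→Std3; Y→Std1; Z→Std2.
Orbyt's best replies: Std1→X; Std2→X; Std3→X; Std4→Y; Std5→X.
Only (Std3, X) has each player best-responding; Nash payoffs (9, 5).
Nexon earns 10 sequentially versus 9 at the Nash outcome: better off.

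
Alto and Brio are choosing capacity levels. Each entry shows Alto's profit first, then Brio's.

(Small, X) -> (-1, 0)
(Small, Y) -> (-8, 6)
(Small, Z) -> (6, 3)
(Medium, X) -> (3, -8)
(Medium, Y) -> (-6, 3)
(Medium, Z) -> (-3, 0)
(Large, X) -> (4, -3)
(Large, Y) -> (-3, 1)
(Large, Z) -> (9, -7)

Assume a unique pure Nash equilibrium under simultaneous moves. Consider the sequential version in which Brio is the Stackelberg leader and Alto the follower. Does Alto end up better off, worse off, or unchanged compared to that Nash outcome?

Alto best-responds to each possible Brio move:
- X → Alto plays Large (best of -1, 3, 4); Brio gets -3.
- Y → Alto plays Large (best of -8, -6, -3); Brio gets 1.
- Z → Alto plays Large (best of 6, -3, 9); Brio gets -7.
Among -3, 1, -7, the best is 1 at Y. Subgame-perfect outcome: (Large, Y) with payoffs (-3, 1).
Under simultaneous play:
Alto's best replies: X→Large; Y→Large; Z→Large.
Brio's best replies: Small→Y; Medium→Y; Large→Y.
The unique mutual best reply is (Large, Y), giving (-3, 1).
Alto earns -3 sequentially versus -3 at the Nash outcome: unchanged.

unchanged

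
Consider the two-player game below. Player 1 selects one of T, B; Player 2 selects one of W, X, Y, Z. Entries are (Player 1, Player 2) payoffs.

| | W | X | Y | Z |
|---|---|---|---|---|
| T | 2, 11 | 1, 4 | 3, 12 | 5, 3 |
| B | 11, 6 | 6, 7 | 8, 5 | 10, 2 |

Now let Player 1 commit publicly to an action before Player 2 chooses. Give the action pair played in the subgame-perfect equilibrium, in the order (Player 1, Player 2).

Solve by backward induction (Player 1 leads).
- T → Player 2 plays Y (best of 11, 4, 12, 3); Player 1 gets 3.
- B → Player 2 plays X (best of 6, 7, 5, 2); Player 1 gets 6.
Maximizing over 3, 6, Player 1 chooses B. Subgame-perfect outcome: (B, X) with payoffs (6, 7).

(B, X)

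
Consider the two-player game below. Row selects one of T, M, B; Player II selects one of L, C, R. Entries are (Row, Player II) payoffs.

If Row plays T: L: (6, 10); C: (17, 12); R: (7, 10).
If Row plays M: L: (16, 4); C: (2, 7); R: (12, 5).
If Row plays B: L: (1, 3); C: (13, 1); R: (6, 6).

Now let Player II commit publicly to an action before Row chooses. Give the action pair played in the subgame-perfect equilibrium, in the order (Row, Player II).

(T, C)

Work backward from Row's decision.
- L: Row compares 6, 16, 1 and picks M; Player II would get 4.
- C: Row compares 17, 2, 13 and picks T; Player II would get 12.
- R: Row compares 7, 12, 6 and picks M; Player II would get 5.
Player II's induced payoffs are 4, 12, 5, so Player II commits to C. Subgame-perfect outcome: (T, C) with payoffs (17, 12).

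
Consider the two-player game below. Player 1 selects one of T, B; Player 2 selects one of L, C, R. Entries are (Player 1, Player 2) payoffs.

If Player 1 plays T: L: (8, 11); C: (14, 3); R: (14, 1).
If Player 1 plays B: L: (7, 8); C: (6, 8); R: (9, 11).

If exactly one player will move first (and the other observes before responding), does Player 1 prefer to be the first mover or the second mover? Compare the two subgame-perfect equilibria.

first

If Player 1 leads: Player 2's best replies are T→L, B→R; Player 1's induced payoffs 8, 9; outcome (B, R), payoffs (9, 11).
If Player 2 leads: Player 1's best replies are L→T, C→T, R→T; Player 2's induced payoffs 11, 3, 1; outcome (T, L), payoffs (8, 11).
Player 1 gets 9 moving first and 8 moving second, so Player 1 prefers to move first.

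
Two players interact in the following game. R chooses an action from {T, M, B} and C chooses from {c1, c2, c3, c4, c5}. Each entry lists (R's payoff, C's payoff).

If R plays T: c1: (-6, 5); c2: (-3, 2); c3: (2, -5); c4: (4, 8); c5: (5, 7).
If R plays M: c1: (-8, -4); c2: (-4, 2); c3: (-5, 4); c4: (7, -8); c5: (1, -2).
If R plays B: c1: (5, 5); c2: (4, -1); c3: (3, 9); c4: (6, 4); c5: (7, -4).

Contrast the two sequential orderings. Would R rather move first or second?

first

If R leads: C's best replies are T→c4, M→c3, B→c3; R's induced payoffs 4, -5, 3; outcome (T, c4), payoffs (4, 8).
If C leads: R's best replies are c1→B, c2→B, c3→B, c4→M, c5→B; C's induced payoffs 5, -1, 9, -8, -4; outcome (B, c3), payoffs (3, 9).
R gets 4 moving first and 3 moving second, so R prefers to move first.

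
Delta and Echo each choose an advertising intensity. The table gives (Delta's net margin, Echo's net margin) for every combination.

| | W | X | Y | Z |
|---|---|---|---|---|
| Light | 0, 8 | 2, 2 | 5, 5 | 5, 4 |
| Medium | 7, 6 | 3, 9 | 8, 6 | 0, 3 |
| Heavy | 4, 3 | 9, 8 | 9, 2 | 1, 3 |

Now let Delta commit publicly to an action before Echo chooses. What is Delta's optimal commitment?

Backward induction with Delta moving first.
- Light: BR = W, leader payoff 0.
- Medium: BR = X, leader payoff 3.
- Heavy: BR = X, leader payoff 9.
Among 0, 3, 9, the best is 9 at Heavy. Subgame-perfect outcome: (Heavy, X) with payoffs (9, 8).

Heavy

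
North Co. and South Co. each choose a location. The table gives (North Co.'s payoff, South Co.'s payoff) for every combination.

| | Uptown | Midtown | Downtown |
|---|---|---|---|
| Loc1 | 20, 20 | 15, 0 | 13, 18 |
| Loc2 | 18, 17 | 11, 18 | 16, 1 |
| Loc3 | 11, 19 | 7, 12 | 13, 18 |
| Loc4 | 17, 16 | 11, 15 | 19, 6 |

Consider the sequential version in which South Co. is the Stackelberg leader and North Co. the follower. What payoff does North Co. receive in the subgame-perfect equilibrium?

20

Work backward from North Co.'s decision.
- Uptown: BR = Loc1, leader payoff 20.
- Midtown: BR = Loc1, leader payoff 0.
- Downtown: BR = Loc4, leader payoff 6.
Among 20, 0, 6, the best is 20 at Uptown. Subgame-perfect outcome: (Loc1, Uptown) with payoffs (20, 20).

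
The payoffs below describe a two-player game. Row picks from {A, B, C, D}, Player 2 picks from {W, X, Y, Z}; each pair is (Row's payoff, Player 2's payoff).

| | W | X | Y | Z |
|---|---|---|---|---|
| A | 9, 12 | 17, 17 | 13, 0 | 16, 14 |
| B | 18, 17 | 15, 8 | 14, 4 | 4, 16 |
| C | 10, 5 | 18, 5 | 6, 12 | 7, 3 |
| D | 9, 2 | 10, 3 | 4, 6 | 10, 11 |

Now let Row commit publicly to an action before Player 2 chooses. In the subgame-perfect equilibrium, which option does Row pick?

Player 2 best-responds to each possible Row move:
- A → Player 2 plays X (best of 12, 17, 0, 14); Row gets 17.
- B → Player 2 plays W (best of 17, 8, 4, 16); Row gets 18.
- C → Player 2 plays Y (best of 5, 5, 12, 3); Row gets 6.
- D → Player 2 plays Z (best of 2, 3, 6, 11); Row gets 10.
Row's induced payoffs are 17, 18, 6, 10, so Row commits to B. Subgame-perfect outcome: (B, W) with payoffs (18, 17).

B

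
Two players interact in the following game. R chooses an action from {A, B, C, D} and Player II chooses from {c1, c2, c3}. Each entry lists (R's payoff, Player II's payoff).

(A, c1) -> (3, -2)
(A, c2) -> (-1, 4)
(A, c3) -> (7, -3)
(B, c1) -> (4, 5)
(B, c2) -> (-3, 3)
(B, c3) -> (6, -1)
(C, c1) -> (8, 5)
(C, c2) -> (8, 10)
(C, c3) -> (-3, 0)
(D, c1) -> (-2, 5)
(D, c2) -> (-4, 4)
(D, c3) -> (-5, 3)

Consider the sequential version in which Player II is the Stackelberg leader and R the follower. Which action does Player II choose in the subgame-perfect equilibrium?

Backward induction with Player II moving first.
- c1: BR = C, leader payoff 5.
- c2: BR = C, leader payoff 10.
- c3: BR = A, leader payoff -3.
Among 5, 10, -3, the best is 10 at c2. Subgame-perfect outcome: (C, c2) with payoffs (8, 10).

c2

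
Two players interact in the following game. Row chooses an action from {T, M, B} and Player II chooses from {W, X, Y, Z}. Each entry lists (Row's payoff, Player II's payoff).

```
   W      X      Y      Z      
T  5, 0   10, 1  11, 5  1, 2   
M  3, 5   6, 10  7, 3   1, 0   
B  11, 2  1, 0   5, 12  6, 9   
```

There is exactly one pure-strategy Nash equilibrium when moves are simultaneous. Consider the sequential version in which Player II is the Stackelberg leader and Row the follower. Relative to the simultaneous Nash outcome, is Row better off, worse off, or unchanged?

worse off

Backward induction with Player II moving first.
- W: BR = B, leader payoff 2.
- X: BR = T, leader payoff 1.
- Y: BR = T, leader payoff 5.
- Z: BR = B, leader payoff 9.
Player II's induced payoffs are 2, 1, 5, 9, so Player II commits to Z. Subgame-perfect outcome: (B, Z) with payoffs (6, 9).
Under simultaneous play:
Row's best replies: W→B; X→T; Y→T; Z→B.
Player II's best replies: T→Y; M→X; B→Y.
Only (T, Y) has each player best-responding; Nash payoffs (11, 5).
Row earns 6 sequentially versus 11 at the Nash outcome: worse off.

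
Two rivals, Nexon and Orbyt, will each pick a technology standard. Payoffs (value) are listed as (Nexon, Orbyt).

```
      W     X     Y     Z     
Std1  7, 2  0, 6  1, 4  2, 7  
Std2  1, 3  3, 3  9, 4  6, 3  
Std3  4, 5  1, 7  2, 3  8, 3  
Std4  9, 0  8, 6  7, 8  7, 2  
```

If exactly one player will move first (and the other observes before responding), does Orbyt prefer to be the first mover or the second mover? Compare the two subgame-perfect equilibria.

first

If Nexon leads: Orbyt's best replies are Std1→Z, Std2→Y, Std3→X, Std4→Y; Nexon's induced payoffs 2, 9, 1, 7; outcome (Std2, Y), payoffs (9, 4).
If Orbyt leads: Nexon's best replies are W→Std4, X→Std4, Y→Std2, Z→Std3; Orbyt's induced payoffs 0, 6, 4, 3; outcome (Std4, X), payoffs (8, 6).
Orbyt gets 6 moving first and 4 moving second, so Orbyt prefers to move first.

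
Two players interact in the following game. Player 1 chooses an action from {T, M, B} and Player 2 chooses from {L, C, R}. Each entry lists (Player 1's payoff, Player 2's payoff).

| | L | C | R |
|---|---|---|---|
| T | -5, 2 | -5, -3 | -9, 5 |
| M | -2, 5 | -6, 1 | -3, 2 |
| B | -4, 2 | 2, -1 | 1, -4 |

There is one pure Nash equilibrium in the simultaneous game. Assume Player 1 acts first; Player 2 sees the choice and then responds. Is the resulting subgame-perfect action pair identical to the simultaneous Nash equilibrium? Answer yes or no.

yes

Work backward from Player 2's decision.
- T: BR = R, leader payoff -9.
- M: BR = L, leader payoff -2.
- B: BR = L, leader payoff -4.
Maximizing over -9, -2, -4, Player 1 chooses M. Subgame-perfect outcome: (M, L) with payoffs (-2, 5).
Now find the simultaneous Nash equilibrium.
Player 1's best replies: L→M; C→B; R→B.
Player 2's best replies: T→R; M→L; B→L.
The unique mutual best reply is (M, L), giving (-2, 5).
Sequential outcome (M, L) coincides with the Nash profile (M, L).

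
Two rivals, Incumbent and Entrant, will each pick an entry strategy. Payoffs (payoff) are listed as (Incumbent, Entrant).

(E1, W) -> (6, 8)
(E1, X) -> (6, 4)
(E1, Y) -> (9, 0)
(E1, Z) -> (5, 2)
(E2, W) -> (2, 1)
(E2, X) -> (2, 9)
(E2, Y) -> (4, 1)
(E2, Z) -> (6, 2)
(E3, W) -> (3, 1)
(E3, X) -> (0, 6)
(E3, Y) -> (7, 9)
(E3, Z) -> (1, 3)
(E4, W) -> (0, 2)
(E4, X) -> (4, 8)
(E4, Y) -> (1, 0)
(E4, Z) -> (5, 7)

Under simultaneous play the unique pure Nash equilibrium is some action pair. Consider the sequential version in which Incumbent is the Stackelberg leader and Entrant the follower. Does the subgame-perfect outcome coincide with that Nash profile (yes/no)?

no

Entrant best-responds to each possible Incumbent move:
- E1: BR = W, leader payoff 6.
- E2: BR = X, leader payoff 2.
- E3: BR = Y, leader payoff 7.
- E4: BR = X, leader payoff 4.
Maximizing over 6, 2, 7, 4, Incumbent chooses E3. Subgame-perfect outcome: (E3, Y) with payoffs (7, 9).
Under simultaneous play:
Incumbent's best replies: W→E1; X→E1; Y→E1; Z→E2.
Entrant's best replies: E1→W; E2→X; E3→Y; E4→X.
The unique mutual best reply is (E1, W), giving (6, 8).
Sequential outcome (E3, Y) differs from the Nash profile (E1, W).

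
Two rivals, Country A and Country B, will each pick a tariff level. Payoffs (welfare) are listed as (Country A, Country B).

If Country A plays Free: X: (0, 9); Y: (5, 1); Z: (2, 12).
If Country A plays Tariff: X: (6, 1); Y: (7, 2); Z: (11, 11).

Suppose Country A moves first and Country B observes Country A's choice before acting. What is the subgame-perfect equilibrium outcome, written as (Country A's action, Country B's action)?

(Tariff, Z)

Backward induction with Country A moving first.
- Free → Country B plays Z (best of 9, 1, 12); Country A gets 2.
- Tariff → Country B plays Z (best of 1, 2, 11); Country A gets 11.
Country A's induced payoffs are 2, 11, so Country A commits to Tariff. Subgame-perfect outcome: (Tariff, Z) with payoffs (11, 11).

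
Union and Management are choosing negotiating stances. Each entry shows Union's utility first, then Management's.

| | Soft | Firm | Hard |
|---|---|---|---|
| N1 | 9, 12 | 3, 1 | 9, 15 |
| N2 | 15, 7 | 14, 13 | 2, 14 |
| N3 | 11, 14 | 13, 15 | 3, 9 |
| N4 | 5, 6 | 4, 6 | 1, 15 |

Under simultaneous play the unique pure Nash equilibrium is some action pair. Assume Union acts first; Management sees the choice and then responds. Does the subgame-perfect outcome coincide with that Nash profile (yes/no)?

no

Work backward from Management's decision.
- N1: Management compares 12, 1, 15 and picks Hard; Union would get 9.
- N2: Management compares 7, 13, 14 and picks Hard; Union would get 2.
- N3: Management compares 14, 15, 9 and picks Firm; Union would get 13.
- N4: Management compares 6, 6, 15 and picks Hard; Union would get 1.
Union's induced payoffs are 9, 2, 13, 1, so Union commits to N3. Subgame-perfect outcome: (N3, Firm) with payoffs (13, 15).
For the simultaneous game, intersect best replies.
Union's best replies: Soft→N2; Firm→N2; Hard→N1.
Management's best replies: N1→Hard; N2→Hard; N3→Firm; N4→Hard.
Only (N1, Hard) has each player best-responding; Nash payoffs (9, 15).
Sequential outcome (N3, Firm) differs from the Nash profile (N1, Hard).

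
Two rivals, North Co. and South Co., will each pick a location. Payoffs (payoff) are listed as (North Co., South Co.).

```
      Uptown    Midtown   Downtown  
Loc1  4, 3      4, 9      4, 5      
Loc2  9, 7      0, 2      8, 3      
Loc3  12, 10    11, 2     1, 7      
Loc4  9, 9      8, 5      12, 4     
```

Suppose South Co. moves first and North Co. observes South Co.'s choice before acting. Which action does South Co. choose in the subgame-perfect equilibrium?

Uptown

Solve by backward induction (South Co. leads).
- Uptown: North Co. compares 4, 9, 12, 9 and picks Loc3; South Co. would get 10.
- Midtown: North Co. compares 4, 0, 11, 8 and picks Loc3; South Co. would get 2.
- Downtown: North Co. compares 4, 8, 1, 12 and picks Loc4; South Co. would get 4.
Among 10, 2, 4, the best is 10 at Uptown. Subgame-perfect outcome: (Loc3, Uptown) with payoffs (12, 10).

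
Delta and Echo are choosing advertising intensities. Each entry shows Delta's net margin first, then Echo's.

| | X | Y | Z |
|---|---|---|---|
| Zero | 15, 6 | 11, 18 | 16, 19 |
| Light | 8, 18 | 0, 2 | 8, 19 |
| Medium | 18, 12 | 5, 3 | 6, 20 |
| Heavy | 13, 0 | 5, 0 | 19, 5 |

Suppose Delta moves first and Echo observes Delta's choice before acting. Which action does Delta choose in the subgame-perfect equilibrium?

Heavy

Backward induction with Delta moving first.
- Zero: Echo compares 6, 18, 19 and picks Z; Delta would get 16.
- Light: Echo compares 18, 2, 19 and picks Z; Delta would get 8.
- Medium: Echo compares 12, 3, 20 and picks Z; Delta would get 6.
- Heavy: Echo compares 0, 0, 5 and picks Z; Delta would get 19.
Among 16, 8, 6, 19, the best is 19 at Heavy. Subgame-perfect outcome: (Heavy, Z) with payoffs (19, 5).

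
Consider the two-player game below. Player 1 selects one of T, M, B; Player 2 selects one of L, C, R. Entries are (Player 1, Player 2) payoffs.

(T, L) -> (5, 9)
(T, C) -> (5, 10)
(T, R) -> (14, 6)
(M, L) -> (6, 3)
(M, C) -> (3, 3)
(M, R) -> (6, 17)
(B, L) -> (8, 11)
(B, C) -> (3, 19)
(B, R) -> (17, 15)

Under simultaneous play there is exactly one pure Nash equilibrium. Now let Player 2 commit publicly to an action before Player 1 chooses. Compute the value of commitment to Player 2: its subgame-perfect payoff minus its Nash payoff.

5

Backward induction with Player 2 moving first.
- L → Player 1 plays B (best of 5, 6, 8); Player 2 gets 11.
- C → Player 1 plays T (best of 5, 3, 3); Player 2 gets 10.
- R → Player 1 plays B (best of 14, 6, 17); Player 2 gets 15.
Player 2's induced payoffs are 11, 10, 15, so Player 2 commits to R. Subgame-perfect outcome: (B, R) with payoffs (17, 15).
For the simultaneous game, intersect best replies.
Player 1's best replies: L→B; C→T; R→B.
Player 2's best replies: T→C; M→R; B→C.
The unique mutual best reply is (T, C), giving (5, 10).
Player 2's commitment gain: 15 − 10 = 5.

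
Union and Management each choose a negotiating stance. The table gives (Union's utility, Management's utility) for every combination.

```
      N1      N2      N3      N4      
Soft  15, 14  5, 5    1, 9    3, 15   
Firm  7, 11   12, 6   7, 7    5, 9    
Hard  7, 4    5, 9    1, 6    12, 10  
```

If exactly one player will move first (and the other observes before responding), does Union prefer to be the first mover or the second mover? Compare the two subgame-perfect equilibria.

If Union leads: Management's best replies are Soft→N4, Firm→N1, Hard→N4; Union's induced payoffs 3, 7, 12; outcome (Hard, N4), payoffs (12, 10).
If Management leads: Union's best replies are N1→Soft, N2→Firm, N3→Firm, N4→Hard; Management's induced payoffs 14, 6, 7, 10; outcome (Soft, N1), payoffs (15, 14).
Union gets 12 moving first and 15 moving second, so Union prefers to move second.

second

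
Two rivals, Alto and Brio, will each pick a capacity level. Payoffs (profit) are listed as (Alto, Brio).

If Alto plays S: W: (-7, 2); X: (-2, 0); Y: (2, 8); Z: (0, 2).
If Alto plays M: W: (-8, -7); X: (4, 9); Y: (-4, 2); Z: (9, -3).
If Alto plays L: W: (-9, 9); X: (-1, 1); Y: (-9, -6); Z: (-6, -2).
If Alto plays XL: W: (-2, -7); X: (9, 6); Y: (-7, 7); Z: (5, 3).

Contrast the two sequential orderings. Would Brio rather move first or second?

second

If Alto leads: Brio's best replies are S→Y, M→X, L→W, XL→Y; Alto's induced payoffs 2, 4, -9, -7; outcome (M, X), payoffs (4, 9).
If Brio leads: Alto's best replies are W→XL, X→XL, Y→S, Z→M; Brio's induced payoffs -7, 6, 8, -3; outcome (S, Y), payoffs (2, 8).
Brio gets 8 moving first and 9 moving second, so Brio prefers to move second.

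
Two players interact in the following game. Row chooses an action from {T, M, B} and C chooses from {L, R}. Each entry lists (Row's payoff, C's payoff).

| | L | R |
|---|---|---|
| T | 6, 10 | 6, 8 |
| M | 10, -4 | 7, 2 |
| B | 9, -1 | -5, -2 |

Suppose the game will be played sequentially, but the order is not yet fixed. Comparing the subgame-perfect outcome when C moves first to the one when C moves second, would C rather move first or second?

If Row leads: C's best replies are T→L, M→R, B→L; Row's induced payoffs 6, 7, 9; outcome (B, L), payoffs (9, -1).
If C leads: Row's best replies are L→M, R→M; C's induced payoffs -4, 2; outcome (M, R), payoffs (7, 2).
C gets 2 moving first and -1 moving second, so C prefers to move first.

first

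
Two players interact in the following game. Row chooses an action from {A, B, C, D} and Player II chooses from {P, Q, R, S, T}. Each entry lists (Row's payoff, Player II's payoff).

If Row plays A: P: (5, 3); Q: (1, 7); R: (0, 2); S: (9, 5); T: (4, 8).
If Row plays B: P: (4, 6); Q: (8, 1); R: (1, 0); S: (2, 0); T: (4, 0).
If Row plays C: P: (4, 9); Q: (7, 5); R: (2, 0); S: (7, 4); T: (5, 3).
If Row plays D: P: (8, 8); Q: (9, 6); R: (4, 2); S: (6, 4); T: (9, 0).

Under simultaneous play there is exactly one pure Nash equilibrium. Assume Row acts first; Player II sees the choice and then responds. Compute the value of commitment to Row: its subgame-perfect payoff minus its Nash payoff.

0

Player II best-responds to each possible Row move:
- A: BR = T, leader payoff 4.
- B: BR = P, leader payoff 4.
- C: BR = P, leader payoff 4.
- D: BR = P, leader payoff 8.
Row's induced payoffs are 4, 4, 4, 8, so Row commits to D. Subgame-perfect outcome: (D, P) with payoffs (8, 8).
Now find the simultaneous Nash equilibrium.
Row's best replies: P→D; Q→D; R→D; S→A; T→D.
Player II's best replies: A→T; B→P; C→P; D→P.
Only (D, P) has each player best-responding; Nash payoffs (8, 8).
Row's commitment gain: 8 − 8 = 0.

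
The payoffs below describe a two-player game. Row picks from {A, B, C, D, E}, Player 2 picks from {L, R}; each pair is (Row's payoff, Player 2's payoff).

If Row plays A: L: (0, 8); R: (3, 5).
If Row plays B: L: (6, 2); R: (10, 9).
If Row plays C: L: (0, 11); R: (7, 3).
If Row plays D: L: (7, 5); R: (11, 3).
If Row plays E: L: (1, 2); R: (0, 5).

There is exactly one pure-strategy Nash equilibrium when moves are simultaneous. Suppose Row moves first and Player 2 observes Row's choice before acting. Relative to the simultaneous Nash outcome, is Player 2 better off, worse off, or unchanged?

better off

Player 2 best-responds to each possible Row move:
- A: Player 2 compares 8, 5 and picks L; Row would get 0.
- B: Player 2 compares 2, 9 and picks R; Row would get 10.
- C: Player 2 compares 11, 3 and picks L; Row would get 0.
- D: Player 2 compares 5, 3 and picks L; Row would get 7.
- E: Player 2 compares 2, 5 and picks R; Row would get 0.
Maximizing over 0, 10, 0, 7, 0, Row chooses B. Subgame-perfect outcome: (B, R) with payoffs (10, 9).
Now find the simultaneous Nash equilibrium.
Row's best replies: L→D; R→D.
Player 2's best replies: A→L; B→R; C→L; D→L; E→R.
Only (D, L) has each player best-responding; Nash payoffs (7, 5).
Player 2 earns 9 sequentially versus 5 at the Nash outcome: better off.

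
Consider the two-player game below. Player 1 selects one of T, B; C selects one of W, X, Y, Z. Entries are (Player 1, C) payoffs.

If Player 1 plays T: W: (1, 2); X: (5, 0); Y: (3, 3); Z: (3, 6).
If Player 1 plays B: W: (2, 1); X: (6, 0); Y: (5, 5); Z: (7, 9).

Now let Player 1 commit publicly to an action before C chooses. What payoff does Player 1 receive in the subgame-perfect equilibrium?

7

Backward induction with Player 1 moving first.
- T: BR = Z, leader payoff 3.
- B: BR = Z, leader payoff 7.
Among 3, 7, the best is 7 at B. Subgame-perfect outcome: (B, Z) with payoffs (7, 9).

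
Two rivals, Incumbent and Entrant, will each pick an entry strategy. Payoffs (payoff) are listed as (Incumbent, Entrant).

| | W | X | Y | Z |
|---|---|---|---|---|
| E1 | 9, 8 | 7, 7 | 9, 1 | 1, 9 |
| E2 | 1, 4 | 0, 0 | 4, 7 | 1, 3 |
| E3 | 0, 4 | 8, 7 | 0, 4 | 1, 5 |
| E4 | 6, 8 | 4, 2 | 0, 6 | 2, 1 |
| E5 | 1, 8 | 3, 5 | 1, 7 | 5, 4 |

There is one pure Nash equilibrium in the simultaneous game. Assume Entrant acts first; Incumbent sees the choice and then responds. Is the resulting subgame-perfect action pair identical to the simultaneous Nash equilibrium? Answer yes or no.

Work backward from Incumbent's decision.
- W → Incumbent plays E1 (best of 9, 1, 0, 6, 1); Entrant gets 8.
- X → Incumbent plays E3 (best of 7, 0, 8, 4, 3); Entrant gets 7.
- Y → Incumbent plays E1 (best of 9, 4, 0, 0, 1); Entrant gets 1.
- Z → Incumbent plays E5 (best of 1, 1, 1, 2, 5); Entrant gets 4.
Among 8, 7, 1, 4, the best is 8 at W. Subgame-perfect outcome: (E1, W) with payoffs (9, 8).
Now find the simultaneous Nash equilibrium.
Incumbent's best replies: W→E1; X→E3; Y→E1; Z→E5.
Entrant's best replies: E1→Z; E2→Y; E3→X; E4→W; E5→W.
Only (E3, X) has each player best-responding; Nash payoffs (8, 7).
Sequential outcome (E1, W) differs from the Nash profile (E3, X).

no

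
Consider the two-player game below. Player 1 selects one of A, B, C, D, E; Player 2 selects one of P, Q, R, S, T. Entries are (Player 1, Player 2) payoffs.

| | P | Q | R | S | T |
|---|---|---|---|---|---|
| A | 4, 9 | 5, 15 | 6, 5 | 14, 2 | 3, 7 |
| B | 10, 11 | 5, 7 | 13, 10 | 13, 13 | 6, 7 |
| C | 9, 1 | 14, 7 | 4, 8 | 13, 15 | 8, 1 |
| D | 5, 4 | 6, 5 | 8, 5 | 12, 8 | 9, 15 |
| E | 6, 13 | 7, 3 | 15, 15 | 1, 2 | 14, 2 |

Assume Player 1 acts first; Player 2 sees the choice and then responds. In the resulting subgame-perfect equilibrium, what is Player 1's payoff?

Solve by backward induction (Player 1 leads).
- A → Player 2 plays Q (best of 9, 15, 5, 2, 7); Player 1 gets 5.
- B → Player 2 plays S (best of 11, 7, 10, 13, 7); Player 1 gets 13.
- C → Player 2 plays S (best of 1, 7, 8, 15, 1); Player 1 gets 13.
- D → Player 2 plays T (best of 4, 5, 5, 8, 15); Player 1 gets 9.
- E → Player 2 plays R (best of 13, 3, 15, 2, 2); Player 1 gets 15.
Maximizing over 5, 13, 13, 9, 15, Player 1 chooses E. Subgame-perfect outcome: (E, R) with payoffs (15, 15).

15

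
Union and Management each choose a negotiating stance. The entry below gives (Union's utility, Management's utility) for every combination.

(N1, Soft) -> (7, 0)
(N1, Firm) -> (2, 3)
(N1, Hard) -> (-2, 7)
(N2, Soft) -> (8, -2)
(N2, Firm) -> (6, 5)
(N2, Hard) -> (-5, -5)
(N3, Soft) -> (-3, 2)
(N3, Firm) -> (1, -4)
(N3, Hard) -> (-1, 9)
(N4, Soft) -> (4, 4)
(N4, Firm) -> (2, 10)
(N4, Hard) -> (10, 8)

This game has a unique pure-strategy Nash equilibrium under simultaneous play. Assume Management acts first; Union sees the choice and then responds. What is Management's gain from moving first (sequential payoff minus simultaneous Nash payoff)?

Work backward from Union's decision.
- Soft: BR = N2, leader payoff -2.
- Firm: BR = N2, leader payoff 5.
- Hard: BR = N4, leader payoff 8.
Maximizing over -2, 5, 8, Management chooses Hard. Subgame-perfect outcome: (N4, Hard) with payoffs (10, 8).
Under simultaneous play:
Union's best replies: Soft→N2; Firm→N2; Hard→N4.
Management's best replies: N1→Hard; N2→Firm; N3→Hard; N4→Firm.
The unique mutual best reply is (N2, Firm), giving (6, 5).
Management's commitment gain: 8 − 5 = 3.

3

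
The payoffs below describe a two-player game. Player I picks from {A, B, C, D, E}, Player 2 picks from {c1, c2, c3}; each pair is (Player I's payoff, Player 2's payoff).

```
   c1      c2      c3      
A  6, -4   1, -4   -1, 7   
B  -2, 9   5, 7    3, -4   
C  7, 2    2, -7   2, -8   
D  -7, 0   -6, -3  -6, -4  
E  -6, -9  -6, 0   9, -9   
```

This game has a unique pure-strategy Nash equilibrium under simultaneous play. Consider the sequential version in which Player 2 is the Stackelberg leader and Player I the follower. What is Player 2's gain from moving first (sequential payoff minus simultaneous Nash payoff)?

5

Solve by backward induction (Player 2 leads).
- c1 → Player I plays C (best of 6, -2, 7, -7, -6); Player 2 gets 2.
- c2 → Player I plays B (best of 1, 5, 2, -6, -6); Player 2 gets 7.
- c3 → Player I plays E (best of -1, 3, 2, -6, 9); Player 2 gets -9.
Among 2, 7, -9, the best is 7 at c2. Subgame-perfect outcome: (B, c2) with payoffs (5, 7).
Now find the simultaneous Nash equilibrium.
Player I's best replies: c1→C; c2→B; c3→E.
Player 2's best replies: A→c3; B→c1; C→c1; D→c1; E→c2.
The unique mutual best reply is (C, c1), giving (7, 2).
Player 2's commitment gain: 7 − 2 = 5.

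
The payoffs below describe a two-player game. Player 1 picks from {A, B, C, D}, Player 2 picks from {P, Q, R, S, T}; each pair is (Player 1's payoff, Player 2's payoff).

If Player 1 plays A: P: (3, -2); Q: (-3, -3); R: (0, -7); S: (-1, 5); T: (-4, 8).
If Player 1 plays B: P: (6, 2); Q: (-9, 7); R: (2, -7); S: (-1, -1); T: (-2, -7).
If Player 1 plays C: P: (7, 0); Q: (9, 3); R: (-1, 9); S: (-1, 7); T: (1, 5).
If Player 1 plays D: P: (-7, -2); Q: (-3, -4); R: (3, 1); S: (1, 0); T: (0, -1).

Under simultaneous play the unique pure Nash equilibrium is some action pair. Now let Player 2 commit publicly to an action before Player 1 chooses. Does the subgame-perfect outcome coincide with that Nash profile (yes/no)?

Solve by backward induction (Player 2 leads).
- P: Player 1 compares 3, 6, 7, -7 and picks C; Player 2 would get 0.
- Q: Player 1 compares -3, -9, 9, -3 and picks C; Player 2 would get 3.
- R: Player 1 compares 0, 2, -1, 3 and picks D; Player 2 would get 1.
- S: Player 1 compares -1, -1, -1, 1 and picks D; Player 2 would get 0.
- T: Player 1 compares -4, -2, 1, 0 and picks C; Player 2 would get 5.
Maximizing over 0, 3, 1, 0, 5, Player 2 chooses T. Subgame-perfect outcome: (C, T) with payoffs (1, 5).
For the simultaneous game, intersect best replies.
Player 1's best replies: P→C; Q→C; R→D; S→D; T→C.
Player 2's best replies: A→T; B→Q; C→R; D→R.
The unique mutual best reply is (D, R), giving (3, 1).
Sequential outcome (C, T) differs from the Nash profile (D, R).

no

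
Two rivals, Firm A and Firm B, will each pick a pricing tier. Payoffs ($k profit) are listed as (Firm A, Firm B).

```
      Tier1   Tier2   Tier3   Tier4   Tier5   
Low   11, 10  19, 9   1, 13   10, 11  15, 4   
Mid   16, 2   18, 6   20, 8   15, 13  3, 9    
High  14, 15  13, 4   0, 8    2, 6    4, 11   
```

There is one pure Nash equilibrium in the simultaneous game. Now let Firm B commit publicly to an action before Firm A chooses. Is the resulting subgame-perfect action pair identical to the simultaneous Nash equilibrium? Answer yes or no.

Backward induction with Firm B moving first.
- Tier1: Firm A compares 11, 16, 14 and picks Mid; Firm B would get 2.
- Tier2: Firm A compares 19, 18, 13 and picks Low; Firm B would get 9.
- Tier3: Firm A compares 1, 20, 0 and picks Mid; Firm B would get 8.
- Tier4: Firm A compares 10, 15, 2 and picks Mid; Firm B would get 13.
- Tier5: Firm A compares 15, 3, 4 and picks Low; Firm B would get 4.
Firm B's induced payoffs are 2, 9, 8, 13, 4, so Firm B commits to Tier4. Subgame-perfect outcome: (Mid, Tier4) with payoffs (15, 13).
For the simultaneous game, intersect best replies.
Firm A's best replies: Tier1→Mid; Tier2→Low; Tier3→Mid; Tier4→Mid; Tier5→Low.
Firm B's best replies: Low→Tier3; Mid→Tier4; High→Tier1.
The unique mutual best reply is (Mid, Tier4), giving (15, 13).
Sequential outcome (Mid, Tier4) coincides with the Nash profile (Mid, Tier4).

yes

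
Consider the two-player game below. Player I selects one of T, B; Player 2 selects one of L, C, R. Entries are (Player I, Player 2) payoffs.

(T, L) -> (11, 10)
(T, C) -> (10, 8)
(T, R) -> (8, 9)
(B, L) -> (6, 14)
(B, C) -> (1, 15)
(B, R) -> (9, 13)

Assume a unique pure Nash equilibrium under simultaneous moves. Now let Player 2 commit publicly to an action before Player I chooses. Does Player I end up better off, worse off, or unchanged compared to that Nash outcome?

worse off

Backward induction with Player 2 moving first.
- L → Player I plays T (best of 11, 6); Player 2 gets 10.
- C → Player I plays T (best of 10, 1); Player 2 gets 8.
- R → Player I plays B (best of 8, 9); Player 2 gets 13.
Among 10, 8, 13, the best is 13 at R. Subgame-perfect outcome: (B, R) with payoffs (9, 13).
Under simultaneous play:
Player I's best replies: L→T; C→T; R→B.
Player 2's best replies: T→L; B→C.
Only (T, L) has each player best-responding; Nash payoffs (11, 10).
Player I earns 9 sequentially versus 11 at the Nash outcome: worse off.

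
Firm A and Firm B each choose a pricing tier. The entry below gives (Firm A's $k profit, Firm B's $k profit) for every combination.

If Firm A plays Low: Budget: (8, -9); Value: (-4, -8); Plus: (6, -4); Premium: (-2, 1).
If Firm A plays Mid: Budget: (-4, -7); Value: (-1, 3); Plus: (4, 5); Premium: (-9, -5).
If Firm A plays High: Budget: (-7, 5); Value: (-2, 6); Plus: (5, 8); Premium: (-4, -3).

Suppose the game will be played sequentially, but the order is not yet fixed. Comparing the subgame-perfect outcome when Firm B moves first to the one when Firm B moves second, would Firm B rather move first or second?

second

If Firm A leads: Firm B's best replies are Low→Premium, Mid→Plus, High→Plus; Firm A's induced payoffs -2, 4, 5; outcome (High, Plus), payoffs (5, 8).
If Firm B leads: Firm A's best replies are Budget→Low, Value→Mid, Plus→Low, Premium→Low; Firm B's induced payoffs -9, 3, -4, 1; outcome (Mid, Value), payoffs (-1, 3).
Firm B gets 3 moving first and 8 moving second, so Firm B prefers to move second.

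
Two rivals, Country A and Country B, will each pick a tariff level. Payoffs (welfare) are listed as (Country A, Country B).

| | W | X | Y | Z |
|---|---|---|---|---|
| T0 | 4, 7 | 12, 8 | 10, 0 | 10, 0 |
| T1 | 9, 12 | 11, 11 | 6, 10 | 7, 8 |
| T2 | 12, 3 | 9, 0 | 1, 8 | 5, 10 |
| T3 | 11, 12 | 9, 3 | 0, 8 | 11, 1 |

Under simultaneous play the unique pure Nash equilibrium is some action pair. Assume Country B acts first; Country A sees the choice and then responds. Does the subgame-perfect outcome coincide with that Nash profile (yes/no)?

Work backward from Country A's decision.
- W → Country A plays T2 (best of 4, 9, 12, 11); Country B gets 3.
- X → Country A plays T0 (best of 12, 11, 9, 9); Country B gets 8.
- Y → Country A plays T0 (best of 10, 6, 1, 0); Country B gets 0.
- Z → Country A plays T3 (best of 10, 7, 5, 11); Country B gets 1.
Country B's induced payoffs are 3, 8, 0, 1, so Country B commits to X. Subgame-perfect outcome: (T0, X) with payoffs (12, 8).
For the simultaneous game, intersect best replies.
Country A's best replies: W→T2; X→T0; Y→T0; Z→T3.
Country B's best replies: T0→X; T1→W; T2→Z; T3→W.
The unique mutual best reply is (T0, X), giving (12, 8).
Sequential outcome (T0, X) coincides with the Nash profile (T0, X).

yes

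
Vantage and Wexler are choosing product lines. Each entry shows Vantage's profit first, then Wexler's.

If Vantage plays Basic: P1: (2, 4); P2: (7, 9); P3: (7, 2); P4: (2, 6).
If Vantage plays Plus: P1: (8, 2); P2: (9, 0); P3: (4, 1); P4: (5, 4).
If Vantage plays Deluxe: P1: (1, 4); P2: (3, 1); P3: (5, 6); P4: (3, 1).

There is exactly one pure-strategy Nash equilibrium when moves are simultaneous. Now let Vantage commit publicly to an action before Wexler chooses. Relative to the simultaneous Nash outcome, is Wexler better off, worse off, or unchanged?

better off

Wexler best-responds to each possible Vantage move:
- Basic: BR = P2, leader payoff 7.
- Plus: BR = P4, leader payoff 5.
- Deluxe: BR = P3, leader payoff 5.
Vantage's induced payoffs are 7, 5, 5, so Vantage commits to Basic. Subgame-perfect outcome: (Basic, P2) with payoffs (7, 9).
Now find the simultaneous Nash equilibrium.
Vantage's best replies: P1→Plus; P2→Plus; P3→Basic; P4→Plus.
Wexler's best replies: Basic→P2; Plus→P4; Deluxe→P3.
Only (Plus, P4) has each player best-responding; Nash payoffs (5, 4).
Wexler earns 9 sequentially versus 4 at the Nash outcome: better off.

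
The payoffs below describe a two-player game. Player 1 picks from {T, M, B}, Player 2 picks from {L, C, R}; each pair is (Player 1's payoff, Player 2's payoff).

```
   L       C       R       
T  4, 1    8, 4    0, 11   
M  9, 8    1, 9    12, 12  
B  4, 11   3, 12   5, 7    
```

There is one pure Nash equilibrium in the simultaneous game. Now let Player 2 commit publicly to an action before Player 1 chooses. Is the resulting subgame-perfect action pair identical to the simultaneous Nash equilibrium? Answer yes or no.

Player 1 best-responds to each possible Player 2 move:
- L → Player 1 plays M (best of 4, 9, 4); Player 2 gets 8.
- C → Player 1 plays T (best of 8, 1, 3); Player 2 gets 4.
- R → Player 1 plays M (best of 0, 12, 5); Player 2 gets 12.
Maximizing over 8, 4, 12, Player 2 chooses R. Subgame-perfect outcome: (M, R) with payoffs (12, 12).
Now find the simultaneous Nash equilibrium.
Player 1's best replies: L→M; C→T; R→M.
Player 2's best replies: T→R; M→R; B→C.
The unique mutual best reply is (M, R), giving (12, 12).
Sequential outcome (M, R) coincides with the Nash profile (M, R).

yes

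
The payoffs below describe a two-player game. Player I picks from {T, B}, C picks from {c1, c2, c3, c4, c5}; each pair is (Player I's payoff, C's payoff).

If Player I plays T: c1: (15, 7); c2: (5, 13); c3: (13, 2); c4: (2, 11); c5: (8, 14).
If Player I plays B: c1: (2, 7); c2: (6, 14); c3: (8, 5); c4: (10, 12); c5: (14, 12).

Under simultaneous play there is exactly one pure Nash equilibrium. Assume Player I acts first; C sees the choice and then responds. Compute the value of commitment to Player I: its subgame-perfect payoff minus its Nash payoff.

2

C best-responds to each possible Player I move:
- T → C plays c5 (best of 7, 13, 2, 11, 14); Player I gets 8.
- B → C plays c2 (best of 7, 14, 5, 12, 12); Player I gets 6.
Among 8, 6, the best is 8 at T. Subgame-perfect outcome: (T, c5) with payoffs (8, 14).
Now find the simultaneous Nash equilibrium.
Player I's best replies: c1→T; c2→B; c3→T; c4→B; c5→B.
C's best replies: T→c5; B→c2.
The unique mutual best reply is (B, c2), giving (6, 14).
Player I's commitment gain: 8 − 6 = 2.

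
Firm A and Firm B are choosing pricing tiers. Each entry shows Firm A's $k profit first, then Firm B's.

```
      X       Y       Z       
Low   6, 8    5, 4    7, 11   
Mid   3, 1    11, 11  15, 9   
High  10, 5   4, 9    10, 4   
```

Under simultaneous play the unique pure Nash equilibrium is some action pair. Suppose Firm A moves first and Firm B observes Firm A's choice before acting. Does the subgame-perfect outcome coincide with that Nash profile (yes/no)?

yes

Firm B best-responds to each possible Firm A move:
- Low → Firm B plays Z (best of 8, 4, 11); Firm A gets 7.
- Mid → Firm B plays Y (best of 1, 11, 9); Firm A gets 11.
- High → Firm B plays Y (best of 5, 9, 4); Firm A gets 4.
Firm A's induced payoffs are 7, 11, 4, so Firm A commits to Mid. Subgame-perfect outcome: (Mid, Y) with payoffs (11, 11).
For the simultaneous game, intersect best replies.
Firm A's best replies: X→High; Y→Mid; Z→Mid.
Firm B's best replies: Low→Z; Mid→Y; High→Y.
Only (Mid, Y) has each player best-responding; Nash payoffs (11, 11).
Sequential outcome (Mid, Y) coincides with the Nash profile (Mid, Y).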